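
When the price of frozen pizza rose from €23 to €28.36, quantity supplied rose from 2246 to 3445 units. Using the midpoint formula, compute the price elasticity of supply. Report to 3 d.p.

ΔQ = 3445 − 2246 = 1199; ΔP = 28.36 − 23 = 5.36.
Midpoints: P̄ = 25.68, Q̄ = 2845.5.
ε_s = (ΔQ/ΔP)(P̄/Q̄) = (1199/5.36)(25.68/2845.5).

2.019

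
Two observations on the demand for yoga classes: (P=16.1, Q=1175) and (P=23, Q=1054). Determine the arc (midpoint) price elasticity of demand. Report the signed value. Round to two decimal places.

-0.31

ΔQ = 1054 − 1175 = -121; ΔP = 23 − 16.1 = 6.9.
Midpoints: P̄ = 19.55, Q̄ = 1114.5.
ε = (ΔQ/ΔP)(P̄/Q̄) = (-121/6.9)(19.55/1114.5).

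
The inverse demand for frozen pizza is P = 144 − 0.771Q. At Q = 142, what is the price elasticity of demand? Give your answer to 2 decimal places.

-0.32

At Q = 142, P = 144 − 0.771(142) = 34.52.
dP/dQ = −0.771, so dQ/dP = 1/(−0.771) = -1.297.
ε = (dQ/dP)(P/Q) = (-1.297)(34.52/142).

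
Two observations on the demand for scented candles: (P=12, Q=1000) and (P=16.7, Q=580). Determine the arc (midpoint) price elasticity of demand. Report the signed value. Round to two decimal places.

ΔQ = 580 − 1000 = -420; ΔP = 16.7 − 12 = 4.7.
Midpoints: P̄ = 14.35, Q̄ = 790.0.
ε = (ΔQ/ΔP)(P̄/Q̄) = (-420/4.7)(14.35/790.0).

-1.62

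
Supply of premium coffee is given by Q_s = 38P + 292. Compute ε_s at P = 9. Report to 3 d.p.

At P = 9, Q_s = 634.
dQ_s/dP = 38.
ε_s = (dQ_s/dP)(P/Q_s) = (38)(9/634).

0.539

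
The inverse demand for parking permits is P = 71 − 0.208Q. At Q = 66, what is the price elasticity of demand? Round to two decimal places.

At Q = 66, P = 71 − 0.208(66) = 57.27.
dP/dQ = −0.208, so dQ/dP = 1/(−0.208) = -4.808.
ε = (dQ/dP)(P/Q) = (-4.808)(57.27/66).

-4.17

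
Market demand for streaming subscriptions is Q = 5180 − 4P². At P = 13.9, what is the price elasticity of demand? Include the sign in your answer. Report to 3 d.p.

-0.351

At P = 13.9, Q = 4407.160.
dQ/dP = −8P = -111.200.
ε = (dQ/dP)(P/Q) = (-111.200)(13.9/4407.160).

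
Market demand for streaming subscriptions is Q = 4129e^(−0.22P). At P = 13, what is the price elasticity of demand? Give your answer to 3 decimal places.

At P = 13, Q = 236.463.
dQ/dP = −0.22·4129e^(−0.22P) = −0.22Q = -52.022.
ε = (dQ/dP)(P/Q) = (-52.022)(13/236.463).
|ε| > 1, so demand is elastic at this price.

-2.860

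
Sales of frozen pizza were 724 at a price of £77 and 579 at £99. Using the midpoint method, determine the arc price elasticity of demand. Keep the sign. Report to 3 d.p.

ΔQ = 579 − 724 = -145; ΔP = 99 − 77 = 22.
Midpoints: P̄ = 88.00, Q̄ = 651.5.
ε = (ΔQ/ΔP)(P̄/Q̄) = (-145/22)(88.00/651.5).

-0.890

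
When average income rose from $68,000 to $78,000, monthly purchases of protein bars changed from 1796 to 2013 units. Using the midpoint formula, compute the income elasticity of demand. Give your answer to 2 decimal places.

0.83

ΔQ = 217, ΔI = 10000. Midpoints: Ī = 73,000, Q̄ = 1904.5.
ε_I = (ΔQ/ΔI)(Ī/Q̄) = (217/10000)(73000/1904.5).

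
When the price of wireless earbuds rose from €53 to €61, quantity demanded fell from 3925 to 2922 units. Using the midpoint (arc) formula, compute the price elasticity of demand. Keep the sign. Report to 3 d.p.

-2.087

ΔQ = 2922 − 3925 = -1003; ΔP = 61 − 53 = 8.
Midpoints: P̄ = 57.00, Q̄ = 3423.5.
ε = (ΔQ/ΔP)(P̄/Q̄) = (-1003/8)(57.00/3423.5).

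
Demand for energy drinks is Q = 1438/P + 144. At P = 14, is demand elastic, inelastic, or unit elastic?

inelastic

Q = 246.714, dQ/dP = -7.337.
ε = (dQ/dP)(P/Q) ≈ -0.416.
|ε| = 0.42 < 1.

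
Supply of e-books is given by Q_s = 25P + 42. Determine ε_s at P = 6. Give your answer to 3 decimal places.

0.781

At P = 6, Q_s = 192.
dQ_s/dP = 25.
ε_s = (dQ_s/dP)(P/Q_s) = (25)(6/192).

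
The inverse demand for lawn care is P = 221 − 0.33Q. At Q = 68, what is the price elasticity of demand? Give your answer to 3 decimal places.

-8.848

At Q = 68, P = 221 − 0.33(68) = 198.56.
dP/dQ = −0.33, so dQ/dP = 1/(−0.33) = -3.030.
ε = (dQ/dP)(P/Q) = (-3.030)(198.56/68).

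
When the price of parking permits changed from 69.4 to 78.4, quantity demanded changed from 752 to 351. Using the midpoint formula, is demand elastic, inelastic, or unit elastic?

elastic

Arc ε ≈ -5.970.
|ε| = 5.97 > 1.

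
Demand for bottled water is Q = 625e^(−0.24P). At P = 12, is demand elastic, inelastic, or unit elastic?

elastic

Q = 35.084, dQ/dP = -8.420.
ε = (dQ/dP)(P/Q) ≈ -2.880.
|ε| = 2.88 > 1.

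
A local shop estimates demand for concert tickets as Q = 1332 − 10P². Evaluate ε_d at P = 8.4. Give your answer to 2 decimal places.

-2.25

At P = 8.4, Q = 626.400.
dQ/dP = −20P = -168.
ε = (dQ/dP)(P/Q) = (-168)(8.4/626.400).
|ε| > 1, so demand is elastic at this price.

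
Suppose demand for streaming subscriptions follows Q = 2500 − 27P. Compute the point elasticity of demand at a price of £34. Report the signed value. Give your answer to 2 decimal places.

At P = 34, Q = 1582.
dQ/dP = −27.
ε = (dQ/dP)(P/Q) = (-27)(34/1582).

-0.58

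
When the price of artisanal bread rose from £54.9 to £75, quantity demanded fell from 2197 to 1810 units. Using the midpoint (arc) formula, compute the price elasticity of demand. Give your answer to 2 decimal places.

ΔQ = 1810 − 2197 = -387; ΔP = 75 − 54.9 = 20.1.
Midpoints: P̄ = 64.95, Q̄ = 2003.5.
ε = (ΔQ/ΔP)(P̄/Q̄) = (-387/20.1)(64.95/2003.5).

-0.62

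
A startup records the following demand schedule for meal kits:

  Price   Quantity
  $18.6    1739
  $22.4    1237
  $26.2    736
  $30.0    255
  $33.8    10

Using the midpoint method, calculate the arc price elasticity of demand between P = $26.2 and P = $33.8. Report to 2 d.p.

-7.68

At P = 26.2, Q = 736; at P = 33.8, Q = 10.
ΔQ = -726, ΔP = 7.6. Midpoints: P̄ = 30.00, Q̄ = 373.0.
ε = (ΔQ/ΔP)(P̄/Q̄) = (-726/7.6)(30.00/373.0).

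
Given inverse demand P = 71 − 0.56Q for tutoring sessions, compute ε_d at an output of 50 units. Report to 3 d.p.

-1.536

At Q = 50, P = 71 − 0.56(50) = 43.00.
dP/dQ = −0.56, so dQ/dP = 1/(−0.56) = -1.786.
ε = (dQ/dP)(P/Q) = (-1.786)(43.00/50).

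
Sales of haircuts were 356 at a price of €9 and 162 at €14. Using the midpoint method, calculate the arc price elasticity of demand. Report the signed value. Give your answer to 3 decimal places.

-1.723

ΔQ = 162 − 356 = -194; ΔP = 14 − 9 = 5.
Midpoints: P̄ = 11.50, Q̄ = 259.0.
ε = (ΔQ/ΔP)(P̄/Q̄) = (-194/5)(11.50/259.0).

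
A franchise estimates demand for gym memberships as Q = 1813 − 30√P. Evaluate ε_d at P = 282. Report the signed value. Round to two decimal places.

-0.19

At P = 282, Q = 1309.214.
dQ/dP = −30/(2√P) = -0.893.
ε = (dQ/dP)(P/Q) = (-0.893)(282/1309.214).
|ε| < 1, so demand is inelastic at this price.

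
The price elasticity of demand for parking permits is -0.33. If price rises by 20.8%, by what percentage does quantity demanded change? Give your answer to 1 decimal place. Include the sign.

-6.9%

%ΔQ ≈ ε × %ΔP = (-0.33)(20.8%) = -6.86%.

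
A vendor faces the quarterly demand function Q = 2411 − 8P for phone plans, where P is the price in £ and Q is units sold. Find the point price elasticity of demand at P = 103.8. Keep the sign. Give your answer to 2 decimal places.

-0.53

At P = 103.8, Q = 1580.600.
dQ/dP = −8.
ε = (dQ/dP)(P/Q) = (-8)(103.8/1580.600).
|ε| < 1, so demand is inelastic at this price.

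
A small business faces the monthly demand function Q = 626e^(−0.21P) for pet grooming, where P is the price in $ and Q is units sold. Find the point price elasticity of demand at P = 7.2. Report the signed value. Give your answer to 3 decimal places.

-1.512

At P = 7.2, Q = 138.013.
dQ/dP = −0.21·626e^(−0.21P) = −0.21Q = -28.983.
ε = (dQ/dP)(P/Q) = (-28.983)(7.2/138.013).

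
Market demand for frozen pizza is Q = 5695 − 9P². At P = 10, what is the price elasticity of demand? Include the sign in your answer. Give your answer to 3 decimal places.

At P = 10, Q = 4795.
dQ/dP = −18P = -180.
ε = (dQ/dP)(P/Q) = (-180)(10/4795).
|ε| < 1, so demand is inelastic at this price.

-0.375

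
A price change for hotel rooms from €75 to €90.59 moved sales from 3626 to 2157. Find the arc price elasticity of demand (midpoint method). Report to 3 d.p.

-2.698

ΔQ = 2157 − 3626 = -1469; ΔP = 90.59 − 75 = 15.59.
Midpoints: P̄ = 82.80, Q̄ = 2891.5.
ε = (ΔQ/ΔP)(P̄/Q̄) = (-1469/15.59)(82.80/2891.5).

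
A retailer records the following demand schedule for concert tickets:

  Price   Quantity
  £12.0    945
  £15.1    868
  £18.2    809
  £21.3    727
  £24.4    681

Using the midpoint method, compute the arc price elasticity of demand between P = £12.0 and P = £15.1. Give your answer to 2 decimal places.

-0.37

At P = 12.0, Q = 945; at P = 15.1, Q = 868.
ΔQ = -77, ΔP = 3.1. Midpoints: P̄ = 13.55, Q̄ = 906.5.
ε = (ΔQ/ΔP)(P̄/Q̄) = (-77/3.1)(13.55/906.5).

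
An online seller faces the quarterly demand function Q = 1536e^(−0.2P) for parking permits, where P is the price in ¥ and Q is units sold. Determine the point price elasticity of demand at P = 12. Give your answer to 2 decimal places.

At P = 12, Q = 139.343.
dQ/dP = −0.2·1536e^(−0.2P) = −0.2Q = -27.869.
ε = (dQ/dP)(P/Q) = (-27.869)(12/139.343).

-2.40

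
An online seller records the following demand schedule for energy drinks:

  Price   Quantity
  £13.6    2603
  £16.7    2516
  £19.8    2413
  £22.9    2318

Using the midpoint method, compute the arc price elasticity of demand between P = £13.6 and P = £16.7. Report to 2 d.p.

At P = 13.6, Q = 2603; at P = 16.7, Q = 2516.
ΔQ = -87, ΔP = 3.1. Midpoints: P̄ = 15.15, Q̄ = 2559.5.
ε = (ΔQ/ΔP)(P̄/Q̄) = (-87/3.1)(15.15/2559.5).

-0.17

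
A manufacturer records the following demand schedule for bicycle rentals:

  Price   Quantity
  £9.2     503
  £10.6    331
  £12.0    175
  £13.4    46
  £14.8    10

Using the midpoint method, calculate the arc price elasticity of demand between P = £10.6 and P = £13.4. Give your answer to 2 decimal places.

-6.48

At P = 10.6, Q = 331; at P = 13.4, Q = 46.
ΔQ = -285, ΔP = 2.8. Midpoints: P̄ = 12.00, Q̄ = 188.5.
ε = (ΔQ/ΔP)(P̄/Q̄) = (-285/2.8)(12.00/188.5).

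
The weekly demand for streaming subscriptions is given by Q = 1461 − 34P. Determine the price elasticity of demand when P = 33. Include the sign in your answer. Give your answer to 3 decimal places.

-3.310

At P = 33, Q = 339.
dQ/dP = −34.
ε = (dQ/dP)(P/Q) = (-34)(33/339).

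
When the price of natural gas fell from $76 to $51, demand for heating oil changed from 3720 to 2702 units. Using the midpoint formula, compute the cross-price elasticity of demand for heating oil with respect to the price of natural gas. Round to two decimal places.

0.81

ΔQ_x = 2702 − 3720 = -1018; ΔP_y = 51 − 76 = -25.
Midpoints: P̄_y = 63.50, Q̄_x = 3211.0.
ε_xy = (ΔQ_x/ΔP_y)(P̄_y/Q̄_x) = (-1018/-25)(63.50/3211.0).
ε_xy > 0, so the goods are substitutes.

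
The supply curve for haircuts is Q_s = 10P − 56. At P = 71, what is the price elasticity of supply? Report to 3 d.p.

1.086

At P = 71, Q_s = 654.
dQ_s/dP = 10.
ε_s = (dQ_s/dP)(P/Q_s) = (10)(71/654).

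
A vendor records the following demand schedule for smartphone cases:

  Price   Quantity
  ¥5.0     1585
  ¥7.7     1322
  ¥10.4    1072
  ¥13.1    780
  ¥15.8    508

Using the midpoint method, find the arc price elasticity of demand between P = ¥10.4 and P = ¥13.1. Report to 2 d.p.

At P = 10.4, Q = 1072; at P = 13.1, Q = 780.
ΔQ = -292, ΔP = 2.7. Midpoints: P̄ = 11.75, Q̄ = 926.0.
ε = (ΔQ/ΔP)(P̄/Q̄) = (-292/2.7)(11.75/926.0).

-1.37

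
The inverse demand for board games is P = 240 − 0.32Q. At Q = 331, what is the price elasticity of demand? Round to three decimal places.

At Q = 331, P = 240 − 0.32(331) = 134.08.
dP/dQ = −0.32, so dQ/dP = 1/(−0.32) = -3.125.
ε = (dQ/dP)(P/Q) = (-3.125)(134.08/331).

-1.266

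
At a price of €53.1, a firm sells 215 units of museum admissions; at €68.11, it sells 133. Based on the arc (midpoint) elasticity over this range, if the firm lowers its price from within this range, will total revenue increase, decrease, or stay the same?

increase

Arc ε = (-82/15.01)(60.61/174.0) ≈ -1.903.
|ε| = 1.90 > 1, so demand is elastic. A price cut therefore raises total revenue.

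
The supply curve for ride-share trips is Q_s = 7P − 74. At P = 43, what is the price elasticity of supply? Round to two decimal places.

1.33

At P = 43, Q_s = 227.
dQ_s/dP = 7.
ε_s = (dQ_s/dP)(P/Q_s) = (7)(43/227).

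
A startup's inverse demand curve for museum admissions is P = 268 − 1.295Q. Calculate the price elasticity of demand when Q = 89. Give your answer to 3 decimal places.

-1.325

At Q = 89, P = 268 − 1.295(89) = 152.75.
dP/dQ = −1.295, so dQ/dP = 1/(−1.295) = -0.772.
ε = (dQ/dP)(P/Q) = (-0.772)(152.75/89).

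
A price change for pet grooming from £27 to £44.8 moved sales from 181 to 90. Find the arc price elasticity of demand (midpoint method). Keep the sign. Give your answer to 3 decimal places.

-1.354

ΔQ = 90 − 181 = -91; ΔP = 44.8 − 27 = 17.8.
Midpoints: P̄ = 35.90, Q̄ = 135.5.
ε = (ΔQ/ΔP)(P̄/Q̄) = (-91/17.8)(35.90/135.5).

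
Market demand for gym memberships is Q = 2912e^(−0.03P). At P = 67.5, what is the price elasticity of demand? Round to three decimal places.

-2.025

At P = 67.5, Q = 384.366.
dQ/dP = −0.03·2912e^(−0.03P) = −0.03Q = -11.531.
ε = (dQ/dP)(P/Q) = (-11.531)(67.5/384.366).
|ε| > 1, so demand is elastic at this price.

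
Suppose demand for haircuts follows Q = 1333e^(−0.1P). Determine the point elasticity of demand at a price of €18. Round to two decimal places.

-1.80

At P = 18, Q = 220.343.
dQ/dP = −0.1·1333e^(−0.1P) = −0.1Q = -22.034.
ε = (dQ/dP)(P/Q) = (-22.034)(18/220.343).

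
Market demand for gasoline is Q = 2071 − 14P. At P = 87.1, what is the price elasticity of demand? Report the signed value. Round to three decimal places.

At P = 87.1, Q = 851.600.
dQ/dP = −14.
ε = (dQ/dP)(P/Q) = (-14)(87.1/851.600).

-1.432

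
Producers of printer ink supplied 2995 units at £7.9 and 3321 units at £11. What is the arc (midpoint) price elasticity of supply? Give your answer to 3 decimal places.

ΔQ = 3321 − 2995 = 326; ΔP = 11 − 7.9 = 3.1.
Midpoints: P̄ = 9.45, Q̄ = 3158.0.
ε_s = (ΔQ/ΔP)(P̄/Q̄) = (326/3.1)(9.45/3158.0).

0.315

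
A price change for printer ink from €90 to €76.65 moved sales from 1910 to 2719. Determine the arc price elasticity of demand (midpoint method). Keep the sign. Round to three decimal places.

-2.182

ΔQ = 2719 − 1910 = 809; ΔP = 76.65 − 90 = -13.35.
Midpoints: P̄ = 83.33, Q̄ = 2314.5.
ε = (ΔQ/ΔP)(P̄/Q̄) = (809/-13.35)(83.33/2314.5).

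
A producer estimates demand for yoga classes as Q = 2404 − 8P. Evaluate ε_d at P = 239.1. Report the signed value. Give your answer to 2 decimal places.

-3.89

At P = 239.1, Q = 491.200.
dQ/dP = −8.
ε = (dQ/dP)(P/Q) = (-8)(239.1/491.200).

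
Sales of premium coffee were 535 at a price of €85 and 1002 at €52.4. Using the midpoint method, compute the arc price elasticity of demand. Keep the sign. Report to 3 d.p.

ΔQ = 1002 − 535 = 467; ΔP = 52.4 − 85 = -32.6.
Midpoints: P̄ = 68.70, Q̄ = 768.5.
ε = (ΔQ/ΔP)(P̄/Q̄) = (467/-32.6)(68.70/768.5).

-1.281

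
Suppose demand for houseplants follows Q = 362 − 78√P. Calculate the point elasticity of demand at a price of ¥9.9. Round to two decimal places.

At P = 9.9, Q = 116.579.
dQ/dP = −78/(2√P) = -12.395.
ε = (dQ/dP)(P/Q) = (-12.395)(9.9/116.579).

-1.05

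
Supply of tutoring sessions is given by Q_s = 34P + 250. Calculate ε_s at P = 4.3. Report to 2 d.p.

At P = 4.3, Q_s = 396.20.
dQ_s/dP = 34.
ε_s = (dQ_s/dP)(P/Q_s) = (34)(4.3/396.20).

0.37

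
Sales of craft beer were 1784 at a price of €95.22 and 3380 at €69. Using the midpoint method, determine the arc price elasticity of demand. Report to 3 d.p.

-1.936

ΔQ = 3380 − 1784 = 1596; ΔP = 69 − 95.22 = -26.22.
Midpoints: P̄ = 82.11, Q̄ = 2582.0.
ε = (ΔQ/ΔP)(P̄/Q̄) = (1596/-26.22)(82.11/2582.0).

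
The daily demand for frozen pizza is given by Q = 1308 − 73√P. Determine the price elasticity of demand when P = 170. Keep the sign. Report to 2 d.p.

At P = 170, Q = 356.196.
dQ/dP = −73/(2√P) = -2.799.
ε = (dQ/dP)(P/Q) = (-2.799)(170/356.196).

-1.34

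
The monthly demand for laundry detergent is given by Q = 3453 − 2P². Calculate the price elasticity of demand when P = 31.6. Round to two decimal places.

-2.74

At P = 31.6, Q = 1455.880.
dQ/dP = −4P = -126.400.
ε = (dQ/dP)(P/Q) = (-126.400)(31.6/1455.880).
|ε| > 1, so demand is elastic at this price.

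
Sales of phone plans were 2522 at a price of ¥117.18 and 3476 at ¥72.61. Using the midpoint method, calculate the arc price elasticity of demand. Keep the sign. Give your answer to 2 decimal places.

-0.68

ΔQ = 3476 − 2522 = 954; ΔP = 72.61 − 117.18 = -44.57.
Midpoints: P̄ = 94.90, Q̄ = 2999.0.
ε = (ΔQ/ΔP)(P̄/Q̄) = (954/-44.57)(94.90/2999.0).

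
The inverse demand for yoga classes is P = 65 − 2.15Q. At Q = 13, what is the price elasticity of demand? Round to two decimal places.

-1.33

At Q = 13, P = 65 − 2.15(13) = 37.05.
dP/dQ = −2.15, so dQ/dP = 1/(−2.15) = -0.465.
ε = (dQ/dP)(P/Q) = (-0.465)(37.05/13).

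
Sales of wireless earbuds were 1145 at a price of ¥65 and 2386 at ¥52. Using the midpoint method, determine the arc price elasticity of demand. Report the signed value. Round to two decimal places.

-3.16

ΔQ = 2386 − 1145 = 1241; ΔP = 52 − 65 = -13.
Midpoints: P̄ = 58.50, Q̄ = 1765.5.
ε = (ΔQ/ΔP)(P̄/Q̄) = (1241/-13)(58.50/1765.5).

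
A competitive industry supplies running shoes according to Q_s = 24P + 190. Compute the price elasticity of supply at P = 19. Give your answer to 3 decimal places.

At P = 19, Q_s = 646.
dQ_s/dP = 24.
ε_s = (dQ_s/dP)(P/Q_s) = (24)(19/646).

0.706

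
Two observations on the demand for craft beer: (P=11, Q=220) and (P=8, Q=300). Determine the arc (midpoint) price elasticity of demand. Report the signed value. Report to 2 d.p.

ΔQ = 300 − 220 = 80; ΔP = 8 − 11 = -3.
Midpoints: P̄ = 9.50, Q̄ = 260.0.
ε = (ΔQ/ΔP)(P̄/Q̄) = (80/-3)(9.50/260.0).

-0.97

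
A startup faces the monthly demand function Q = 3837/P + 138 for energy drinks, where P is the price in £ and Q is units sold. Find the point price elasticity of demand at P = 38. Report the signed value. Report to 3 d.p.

-0.423

At P = 38, Q = 238.974.
dQ/dP = −3837/P² = -2.657.
ε = (dQ/dP)(P/Q) = (-2.657)(38/238.974).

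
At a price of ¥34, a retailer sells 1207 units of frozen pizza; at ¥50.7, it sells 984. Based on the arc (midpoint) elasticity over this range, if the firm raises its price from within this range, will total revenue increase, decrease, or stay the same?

Arc ε = (-223/16.7)(42.35/1095.5) ≈ -0.516.
|ε| = 0.52 < 1, so demand is inelastic. A price rise therefore raises total revenue.

increase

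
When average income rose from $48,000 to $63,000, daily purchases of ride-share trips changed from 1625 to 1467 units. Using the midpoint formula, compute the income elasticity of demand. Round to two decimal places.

ΔQ = -158, ΔI = 15000. Midpoints: Ī = 55,500, Q̄ = 1546.0.
ε_I = (ΔQ/ΔI)(Ī/Q̄) = (-158/15000)(55500/1546.0).
ε_I < 0, so the good is inferior.

-0.38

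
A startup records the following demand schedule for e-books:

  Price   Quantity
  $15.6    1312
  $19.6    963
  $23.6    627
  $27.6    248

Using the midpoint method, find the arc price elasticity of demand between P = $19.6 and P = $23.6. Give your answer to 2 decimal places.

At P = 19.6, Q = 963; at P = 23.6, Q = 627.
ΔQ = -336, ΔP = 4.0. Midpoints: P̄ = 21.60, Q̄ = 795.0.
ε = (ΔQ/ΔP)(P̄/Q̄) = (-336/4.0)(21.60/795.0).

-2.28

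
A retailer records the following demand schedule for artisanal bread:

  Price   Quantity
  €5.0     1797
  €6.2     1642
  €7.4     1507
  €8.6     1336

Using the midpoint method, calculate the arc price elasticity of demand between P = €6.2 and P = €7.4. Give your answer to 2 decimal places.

At P = 6.2, Q = 1642; at P = 7.4, Q = 1507.
ΔQ = -135, ΔP = 1.2. Midpoints: P̄ = 6.80, Q̄ = 1574.5.
ε = (ΔQ/ΔP)(P̄/Q̄) = (-135/1.2)(6.80/1574.5).

-0.49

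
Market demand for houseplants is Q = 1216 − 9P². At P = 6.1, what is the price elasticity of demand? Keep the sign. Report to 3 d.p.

At P = 6.1, Q = 881.110.
dQ/dP = −18P = -109.800.
ε = (dQ/dP)(P/Q) = (-109.800)(6.1/881.110).
|ε| < 1, so demand is inelastic at this price.

-0.760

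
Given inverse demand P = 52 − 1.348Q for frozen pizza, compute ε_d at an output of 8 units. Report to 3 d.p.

At Q = 8, P = 52 − 1.348(8) = 41.22.
dP/dQ = −1.348, so dQ/dP = 1/(−1.348) = -0.742.
ε = (dQ/dP)(P/Q) = (-0.742)(41.22/8).

-3.822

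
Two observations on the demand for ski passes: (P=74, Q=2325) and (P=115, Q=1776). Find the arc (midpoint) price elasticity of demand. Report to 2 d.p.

-0.62

ΔQ = 1776 − 2325 = -549; ΔP = 115 − 74 = 41.
Midpoints: P̄ = 94.50, Q̄ = 2050.5.
ε = (ΔQ/ΔP)(P̄/Q̄) = (-549/41)(94.50/2050.5).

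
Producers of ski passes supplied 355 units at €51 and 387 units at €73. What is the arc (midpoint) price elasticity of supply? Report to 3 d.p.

ΔQ = 387 − 355 = 32; ΔP = 73 − 51 = 22.
Midpoints: P̄ = 62.00, Q̄ = 371.0.
ε_s = (ΔQ/ΔP)(P̄/Q̄) = (32/22)(62.00/371.0).

0.243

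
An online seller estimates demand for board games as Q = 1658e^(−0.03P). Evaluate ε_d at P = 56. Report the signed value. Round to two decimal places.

At P = 56, Q = 309.008.
dQ/dP = −0.03·1658e^(−0.03P) = −0.03Q = -9.270.
ε = (dQ/dP)(P/Q) = (-9.270)(56/309.008).

-1.68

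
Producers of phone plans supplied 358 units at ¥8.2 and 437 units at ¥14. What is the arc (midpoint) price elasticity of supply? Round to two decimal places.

ΔQ = 437 − 358 = 79; ΔP = 14 − 8.2 = 5.8.
Midpoints: P̄ = 11.10, Q̄ = 397.5.
ε_s = (ΔQ/ΔP)(P̄/Q̄) = (79/5.8)(11.10/397.5).

0.38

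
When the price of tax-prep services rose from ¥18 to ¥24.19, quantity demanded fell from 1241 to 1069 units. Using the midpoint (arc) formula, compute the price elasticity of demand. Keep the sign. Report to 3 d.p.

ΔQ = 1069 − 1241 = -172; ΔP = 24.19 − 18 = 6.19.
Midpoints: P̄ = 21.09, Q̄ = 1155.0.
ε = (ΔQ/ΔP)(P̄/Q̄) = (-172/6.19)(21.09/1155.0).

-0.507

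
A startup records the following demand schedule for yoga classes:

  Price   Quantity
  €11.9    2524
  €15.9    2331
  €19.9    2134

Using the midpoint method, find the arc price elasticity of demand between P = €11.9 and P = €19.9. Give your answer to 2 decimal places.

-0.33

At P = 11.9, Q = 2524; at P = 19.9, Q = 2134.
ΔQ = -390, ΔP = 8.0. Midpoints: P̄ = 15.90, Q̄ = 2329.0.
ε = (ΔQ/ΔP)(P̄/Q̄) = (-390/8.0)(15.90/2329.0).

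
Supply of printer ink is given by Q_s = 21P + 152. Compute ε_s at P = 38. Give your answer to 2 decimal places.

At P = 38, Q_s = 950.
dQ_s/dP = 21.
ε_s = (dQ_s/dP)(P/Q_s) = (21)(38/950).

0.84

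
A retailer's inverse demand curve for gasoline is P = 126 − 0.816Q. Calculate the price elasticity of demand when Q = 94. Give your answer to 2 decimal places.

-0.64

At Q = 94, P = 126 − 0.816(94) = 49.30.
dP/dQ = −0.816, so dQ/dP = 1/(−0.816) = -1.225.
ε = (dQ/dP)(P/Q) = (-1.225)(49.30/94).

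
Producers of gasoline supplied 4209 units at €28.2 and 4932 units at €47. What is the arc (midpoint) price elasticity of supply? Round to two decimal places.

0.32

ΔQ = 4932 − 4209 = 723; ΔP = 47 − 28.2 = 18.8.
Midpoints: P̄ = 37.60, Q̄ = 4570.5.
ε_s = (ΔQ/ΔP)(P̄/Q̄) = (723/18.8)(37.60/4570.5).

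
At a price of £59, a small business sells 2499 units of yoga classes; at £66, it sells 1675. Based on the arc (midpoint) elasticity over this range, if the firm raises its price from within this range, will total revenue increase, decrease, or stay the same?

decrease

Arc ε = (-824/7)(62.50/2087.0) ≈ -3.525.
|ε| = 3.53 > 1, so demand is elastic. A price rise therefore reduces total revenue.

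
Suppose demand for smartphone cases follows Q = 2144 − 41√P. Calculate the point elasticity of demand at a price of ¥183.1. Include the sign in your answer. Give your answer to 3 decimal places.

At P = 183.1, Q = 1589.211.
dQ/dP = −41/(2√P) = -1.515.
ε = (dQ/dP)(P/Q) = (-1.515)(183.1/1589.211).

-0.175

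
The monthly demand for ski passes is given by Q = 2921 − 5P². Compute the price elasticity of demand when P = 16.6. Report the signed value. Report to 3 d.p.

At P = 16.6, Q = 1543.200.
dQ/dP = −10P = -166.
ε = (dQ/dP)(P/Q) = (-166)(16.6/1543.200).
|ε| > 1, so demand is elastic at this price.

-1.786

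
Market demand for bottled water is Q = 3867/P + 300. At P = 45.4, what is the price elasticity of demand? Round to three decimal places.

At P = 45.4, Q = 385.176.
dQ/dP = −3867/P² = -1.876.
ε = (dQ/dP)(P/Q) = (-1.876)(45.4/385.176).

-0.221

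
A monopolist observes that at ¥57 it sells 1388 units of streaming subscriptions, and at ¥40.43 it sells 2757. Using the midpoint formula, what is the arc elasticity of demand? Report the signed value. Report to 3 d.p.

-1.942

ΔQ = 2757 − 1388 = 1369; ΔP = 40.43 − 57 = -16.57.
Midpoints: P̄ = 48.72, Q̄ = 2072.5.
ε = (ΔQ/ΔP)(P̄/Q̄) = (1369/-16.57)(48.72/2072.5).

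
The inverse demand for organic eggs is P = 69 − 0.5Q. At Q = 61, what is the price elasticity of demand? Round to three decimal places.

-1.262

At Q = 61, P = 69 − 0.5(61) = 38.50.
dP/dQ = −0.5, so dQ/dP = 1/(−0.5) = -2.000.
ε = (dQ/dP)(P/Q) = (-2.000)(38.50/61).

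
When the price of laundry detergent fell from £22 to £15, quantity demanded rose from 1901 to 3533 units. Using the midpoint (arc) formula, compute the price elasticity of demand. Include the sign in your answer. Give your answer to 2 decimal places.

ΔQ = 3533 − 1901 = 1632; ΔP = 15 − 22 = -7.
Midpoints: P̄ = 18.50, Q̄ = 2717.0.
ε = (ΔQ/ΔP)(P̄/Q̄) = (1632/-7)(18.50/2717.0).

-1.59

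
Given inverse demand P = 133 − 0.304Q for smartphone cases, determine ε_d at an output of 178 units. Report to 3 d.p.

-1.458

At Q = 178, P = 133 − 0.304(178) = 78.89.
dP/dQ = −0.304, so dQ/dP = 1/(−0.304) = -3.289.
ε = (dQ/dP)(P/Q) = (-3.289)(78.89/178).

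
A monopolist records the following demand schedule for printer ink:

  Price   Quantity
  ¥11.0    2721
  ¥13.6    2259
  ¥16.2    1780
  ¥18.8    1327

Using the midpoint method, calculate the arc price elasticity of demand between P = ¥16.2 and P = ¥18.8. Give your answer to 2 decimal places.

At P = 16.2, Q = 1780; at P = 18.8, Q = 1327.
ΔQ = -453, ΔP = 2.6. Midpoints: P̄ = 17.50, Q̄ = 1553.5.
ε = (ΔQ/ΔP)(P̄/Q̄) = (-453/2.6)(17.50/1553.5).

-1.96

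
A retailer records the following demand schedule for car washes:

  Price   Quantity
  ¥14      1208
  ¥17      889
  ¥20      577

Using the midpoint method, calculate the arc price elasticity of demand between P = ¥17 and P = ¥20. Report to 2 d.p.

-2.62

At P = 17, Q = 889; at P = 20, Q = 577.
ΔQ = -312, ΔP = 3. Midpoints: P̄ = 18.50, Q̄ = 733.0.
ε = (ΔQ/ΔP)(P̄/Q̄) = (-312/3)(18.50/733.0).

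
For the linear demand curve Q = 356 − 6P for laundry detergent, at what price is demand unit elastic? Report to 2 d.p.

29.67

For linear demand Q = a − bP, ε = −bP/(a − bP). |ε| = 1 when bP = a − bP, i.e. P = a/(2b).
P = 356/(2·6) = 356/12 = 29.6667.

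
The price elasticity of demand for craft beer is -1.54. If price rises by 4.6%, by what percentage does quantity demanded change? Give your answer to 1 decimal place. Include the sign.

%ΔQ ≈ ε × %ΔP = (-1.54)(4.6%) = -7.08%.

-7.1%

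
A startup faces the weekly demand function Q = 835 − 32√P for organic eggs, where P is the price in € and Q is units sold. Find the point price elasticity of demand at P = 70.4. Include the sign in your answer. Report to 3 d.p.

-0.237

At P = 70.4, Q = 566.505.
dQ/dP = −32/(2√P) = -1.907.
ε = (dQ/dP)(P/Q) = (-1.907)(70.4/566.505).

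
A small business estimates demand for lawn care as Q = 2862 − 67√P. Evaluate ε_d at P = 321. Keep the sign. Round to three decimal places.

-0.361

At P = 321, Q = 1661.596.
dQ/dP = −67/(2√P) = -1.870.
ε = (dQ/dP)(P/Q) = (-1.870)(321/1661.596).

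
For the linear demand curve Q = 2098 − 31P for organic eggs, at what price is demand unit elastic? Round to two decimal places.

33.84

For linear demand Q = a − bP, ε = −bP/(a − bP). |ε| = 1 when bP = a − bP, i.e. P = a/(2b).
P = 2098/(2·31) = 2098/62 = 33.8387.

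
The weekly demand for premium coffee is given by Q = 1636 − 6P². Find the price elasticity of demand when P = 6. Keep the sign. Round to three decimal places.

At P = 6, Q = 1420.
dQ/dP = −12P = -72.
ε = (dQ/dP)(P/Q) = (-72)(6/1420).
|ε| < 1, so demand is inelastic at this price.

-0.304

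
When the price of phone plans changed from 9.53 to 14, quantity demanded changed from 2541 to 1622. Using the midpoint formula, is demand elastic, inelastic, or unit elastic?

elastic

Arc ε ≈ -1.162.
|ε| = 1.16 > 1.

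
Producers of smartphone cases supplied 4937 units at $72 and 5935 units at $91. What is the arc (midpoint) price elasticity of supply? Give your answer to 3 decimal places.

ΔQ = 5935 − 4937 = 998; ΔP = 91 − 72 = 19.
Midpoints: P̄ = 81.50, Q̄ = 5436.0.
ε_s = (ΔQ/ΔP)(P̄/Q̄) = (998/19)(81.50/5436.0).

0.788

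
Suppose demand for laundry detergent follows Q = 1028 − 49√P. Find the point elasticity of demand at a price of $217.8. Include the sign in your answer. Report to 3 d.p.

-1.186

At P = 217.8, Q = 304.856.
dQ/dP = −49/(2√P) = -1.660.
ε = (dQ/dP)(P/Q) = (-1.660)(217.8/304.856).
|ε| > 1, so demand is elastic at this price.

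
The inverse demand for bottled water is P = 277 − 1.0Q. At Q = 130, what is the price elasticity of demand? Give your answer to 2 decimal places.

-1.13

At Q = 130, P = 277 − 1.0(130) = 147.00.
dP/dQ = −1.0, so dQ/dP = 1/(−1.0) = -1.000.
ε = (dQ/dP)(P/Q) = (-1.000)(147.00/130).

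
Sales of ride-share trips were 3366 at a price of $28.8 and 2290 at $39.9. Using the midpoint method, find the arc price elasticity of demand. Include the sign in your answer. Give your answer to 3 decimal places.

-1.177

ΔQ = 2290 − 3366 = -1076; ΔP = 39.9 − 28.8 = 11.1.
Midpoints: P̄ = 34.35, Q̄ = 2828.0.
ε = (ΔQ/ΔP)(P̄/Q̄) = (-1076/11.1)(34.35/2828.0).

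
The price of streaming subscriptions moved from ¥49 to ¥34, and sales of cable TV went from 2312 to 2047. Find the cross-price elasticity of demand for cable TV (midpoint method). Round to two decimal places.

ΔQ_x = 2047 − 2312 = -265; ΔP_y = 34 − 49 = -15.
Midpoints: P̄_y = 41.50, Q̄_x = 2179.5.
ε_xy = (ΔQ_x/ΔP_y)(P̄_y/Q̄_x) = (-265/-15)(41.50/2179.5).
ε_xy > 0, so the goods are substitutes.

0.34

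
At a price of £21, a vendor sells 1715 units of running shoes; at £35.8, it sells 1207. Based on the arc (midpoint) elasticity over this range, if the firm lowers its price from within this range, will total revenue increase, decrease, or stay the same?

Arc ε = (-508/14.8)(28.40/1461.0) ≈ -0.667.
|ε| = 0.67 < 1, so demand is inelastic. A price cut therefore reduces total revenue.

decrease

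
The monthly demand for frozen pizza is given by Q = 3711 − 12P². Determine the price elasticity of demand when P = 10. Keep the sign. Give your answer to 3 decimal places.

At P = 10, Q = 2511.
dQ/dP = −24P = -240.
ε = (dQ/dP)(P/Q) = (-240)(10/2511).

-0.956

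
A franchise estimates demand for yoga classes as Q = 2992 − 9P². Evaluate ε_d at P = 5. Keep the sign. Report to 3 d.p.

At P = 5, Q = 2767.
dQ/dP = −18P = -90.
ε = (dQ/dP)(P/Q) = (-90)(5/2767).
|ε| < 1, so demand is inelastic at this price.

-0.163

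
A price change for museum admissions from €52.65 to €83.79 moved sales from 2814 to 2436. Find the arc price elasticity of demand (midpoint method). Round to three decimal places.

ΔQ = 2436 − 2814 = -378; ΔP = 83.79 − 52.65 = 31.14.
Midpoints: P̄ = 68.22, Q̄ = 2625.0.
ε = (ΔQ/ΔP)(P̄/Q̄) = (-378/31.14)(68.22/2625.0).

-0.315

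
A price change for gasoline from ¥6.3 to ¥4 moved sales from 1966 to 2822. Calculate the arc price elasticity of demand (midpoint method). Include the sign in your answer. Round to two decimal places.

ΔQ = 2822 − 1966 = 856; ΔP = 4 − 6.3 = -2.3.
Midpoints: P̄ = 5.15, Q̄ = 2394.0.
ε = (ΔQ/ΔP)(P̄/Q̄) = (856/-2.3)(5.15/2394.0).

-0.80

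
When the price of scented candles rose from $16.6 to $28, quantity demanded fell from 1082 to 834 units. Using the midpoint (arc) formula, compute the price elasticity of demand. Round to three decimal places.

-0.506

ΔQ = 834 − 1082 = -248; ΔP = 28 − 16.6 = 11.4.
Midpoints: P̄ = 22.30, Q̄ = 958.0.
ε = (ΔQ/ΔP)(P̄/Q̄) = (-248/11.4)(22.30/958.0).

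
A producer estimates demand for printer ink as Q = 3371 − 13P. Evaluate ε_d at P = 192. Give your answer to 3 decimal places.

At P = 192, Q = 875.
dQ/dP = −13.
ε = (dQ/dP)(P/Q) = (-13)(192/875).

-2.853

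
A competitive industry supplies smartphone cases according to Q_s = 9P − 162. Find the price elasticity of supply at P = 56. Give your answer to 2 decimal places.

At P = 56, Q_s = 342.
dQ_s/dP = 9.
ε_s = (dQ_s/dP)(P/Q_s) = (9)(56/342).

1.47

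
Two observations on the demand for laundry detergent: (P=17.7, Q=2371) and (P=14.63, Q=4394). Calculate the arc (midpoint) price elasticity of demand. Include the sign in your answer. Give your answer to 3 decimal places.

ΔQ = 4394 − 2371 = 2023; ΔP = 14.63 − 17.7 = -3.07.
Midpoints: P̄ = 16.16, Q̄ = 3382.5.
ε = (ΔQ/ΔP)(P̄/Q̄) = (2023/-3.07)(16.16/3382.5).

-3.149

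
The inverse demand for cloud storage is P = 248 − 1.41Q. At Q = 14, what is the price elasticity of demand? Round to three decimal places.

At Q = 14, P = 248 − 1.41(14) = 228.26.
dP/dQ = −1.41, so dQ/dP = 1/(−1.41) = -0.709.
ε = (dQ/dP)(P/Q) = (-0.709)(228.26/14).

-11.563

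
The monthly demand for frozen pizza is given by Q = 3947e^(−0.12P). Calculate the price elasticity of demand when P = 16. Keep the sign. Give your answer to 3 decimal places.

-1.920

At P = 16, Q = 578.658.
dQ/dP = −0.12·3947e^(−0.12P) = −0.12Q = -69.439.
ε = (dQ/dP)(P/Q) = (-69.439)(16/578.658).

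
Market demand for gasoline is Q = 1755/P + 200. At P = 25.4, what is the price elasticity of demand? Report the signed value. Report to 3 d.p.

-0.257

At P = 25.4, Q = 269.094.
dQ/dP = −1755/P² = -2.720.
ε = (dQ/dP)(P/Q) = (-2.720)(25.4/269.094).
|ε| < 1, so demand is inelastic at this price.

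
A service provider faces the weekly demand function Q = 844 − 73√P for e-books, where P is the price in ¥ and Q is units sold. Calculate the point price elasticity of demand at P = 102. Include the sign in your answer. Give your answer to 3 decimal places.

At P = 102, Q = 106.736.
dQ/dP = −73/(2√P) = -3.614.
ε = (dQ/dP)(P/Q) = (-3.614)(102/106.736).
|ε| > 1, so demand is elastic at this price.

-3.454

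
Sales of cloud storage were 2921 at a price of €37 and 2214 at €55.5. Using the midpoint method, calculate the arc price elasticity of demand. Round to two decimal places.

ΔQ = 2214 − 2921 = -707; ΔP = 55.5 − 37 = 18.5.
Midpoints: P̄ = 46.25, Q̄ = 2567.5.
ε = (ΔQ/ΔP)(P̄/Q̄) = (-707/18.5)(46.25/2567.5).

-0.69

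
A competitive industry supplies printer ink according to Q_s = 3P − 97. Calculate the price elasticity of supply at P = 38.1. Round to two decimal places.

At P = 38.1, Q_s = 17.30.
dQ_s/dP = 3.
ε_s = (dQ_s/dP)(P/Q_s) = (3)(38.1/17.30).

6.61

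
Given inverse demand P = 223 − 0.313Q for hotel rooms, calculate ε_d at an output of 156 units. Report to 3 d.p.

-3.567

At Q = 156, P = 223 − 0.313(156) = 174.17.
dP/dQ = −0.313, so dQ/dP = 1/(−0.313) = -3.195.
ε = (dQ/dP)(P/Q) = (-3.195)(174.17/156).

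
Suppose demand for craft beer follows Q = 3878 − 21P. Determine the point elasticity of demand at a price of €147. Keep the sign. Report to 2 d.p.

-3.90

At P = 147, Q = 791.
dQ/dP = −21.
ε = (dQ/dP)(P/Q) = (-21)(147/791).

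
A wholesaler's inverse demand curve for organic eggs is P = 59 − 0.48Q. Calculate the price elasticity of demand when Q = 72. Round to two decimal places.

At Q = 72, P = 59 − 0.48(72) = 24.44.
dP/dQ = −0.48, so dQ/dP = 1/(−0.48) = -2.083.
ε = (dQ/dP)(P/Q) = (-2.083)(24.44/72).

-0.71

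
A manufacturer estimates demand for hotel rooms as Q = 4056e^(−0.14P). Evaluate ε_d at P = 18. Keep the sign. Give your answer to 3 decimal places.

-2.520

At P = 18, Q = 326.344.
dQ/dP = −0.14·4056e^(−0.14P) = −0.14Q = -45.688.
ε = (dQ/dP)(P/Q) = (-45.688)(18/326.344).
|ε| > 1, so demand is elastic at this price.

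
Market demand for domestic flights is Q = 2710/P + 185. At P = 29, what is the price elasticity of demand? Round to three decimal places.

At P = 29, Q = 278.448.
dQ/dP = −2710/P² = -3.222.
ε = (dQ/dP)(P/Q) = (-3.222)(29/278.448).

-0.336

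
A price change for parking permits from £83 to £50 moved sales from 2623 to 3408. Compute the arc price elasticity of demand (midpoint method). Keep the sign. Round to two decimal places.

-0.52

ΔQ = 3408 − 2623 = 785; ΔP = 50 − 83 = -33.
Midpoints: P̄ = 66.50, Q̄ = 3015.5.
ε = (ΔQ/ΔP)(P̄/Q̄) = (785/-33)(66.50/3015.5).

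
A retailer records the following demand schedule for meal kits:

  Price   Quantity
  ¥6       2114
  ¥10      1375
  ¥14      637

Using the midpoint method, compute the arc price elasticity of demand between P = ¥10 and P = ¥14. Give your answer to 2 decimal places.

-2.20

At P = 10, Q = 1375; at P = 14, Q = 637.
ΔQ = -738, ΔP = 4. Midpoints: P̄ = 12.00, Q̄ = 1006.0.
ε = (ΔQ/ΔP)(P̄/Q̄) = (-738/4)(12.00/1006.0).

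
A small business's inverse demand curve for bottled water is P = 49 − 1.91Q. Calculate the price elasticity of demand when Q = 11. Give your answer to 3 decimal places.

At Q = 11, P = 49 − 1.91(11) = 27.99.
dP/dQ = −1.91, so dQ/dP = 1/(−1.91) = -0.524.
ε = (dQ/dP)(P/Q) = (-0.524)(27.99/11).

-1.332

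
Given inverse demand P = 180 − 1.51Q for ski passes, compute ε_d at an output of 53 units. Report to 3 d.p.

At Q = 53, P = 180 − 1.51(53) = 99.97.
dP/dQ = −1.51, so dQ/dP = 1/(−1.51) = -0.662.
ε = (dQ/dP)(P/Q) = (-0.662)(99.97/53).

-1.249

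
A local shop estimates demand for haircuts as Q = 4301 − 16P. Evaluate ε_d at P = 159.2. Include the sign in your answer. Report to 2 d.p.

-1.45

At P = 159.2, Q = 1753.800.
dQ/dP = −16.
ε = (dQ/dP)(P/Q) = (-16)(159.2/1753.800).
|ε| > 1, so demand is elastic at this price.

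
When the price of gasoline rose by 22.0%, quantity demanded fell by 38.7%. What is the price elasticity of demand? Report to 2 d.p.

-1.76

ε = %ΔQ / %ΔP = (-38.7)/(22.0) = -1.759.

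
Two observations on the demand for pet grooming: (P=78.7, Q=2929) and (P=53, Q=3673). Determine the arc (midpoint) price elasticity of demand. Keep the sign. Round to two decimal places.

ΔQ = 3673 − 2929 = 744; ΔP = 53 − 78.7 = -25.7.
Midpoints: P̄ = 65.85, Q̄ = 3301.0.
ε = (ΔQ/ΔP)(P̄/Q̄) = (744/-25.7)(65.85/3301.0).

-0.58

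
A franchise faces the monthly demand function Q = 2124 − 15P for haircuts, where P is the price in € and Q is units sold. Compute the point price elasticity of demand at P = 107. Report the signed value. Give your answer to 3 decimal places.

At P = 107, Q = 519.
dQ/dP = −15.
ε = (dQ/dP)(P/Q) = (-15)(107/519).

-3.092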